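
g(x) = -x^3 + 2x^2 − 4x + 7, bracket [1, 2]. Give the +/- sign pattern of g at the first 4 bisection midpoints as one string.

g(1.5) = 2.125 > 0, so the root lies in [1.5, 2]
g(1.75) = 0.765625 > 0, so the root lies in [1.75, 2]
g(1.875) = -0.060547 < 0, so the root lies in [1.75, 1.875]
g(1.8125) = 0.366 > 0, so the root lies in [1.8125, 1.875]

++-+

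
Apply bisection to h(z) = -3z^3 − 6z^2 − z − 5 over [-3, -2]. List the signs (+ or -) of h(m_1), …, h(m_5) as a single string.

midpoint -2.5: h = 6.875 > 0 → [-2.5, -2]
midpoint -2.25: h = 1.046875 > 0 → [-2.25, -2]
midpoint -2.125: h = -1.181641 < 0 → [-2.25, -2.125]
midpoint -2.1875: h = -0.1208 < 0 → [-2.25, -2.1875]
midpoint -2.21875: h = 0.4494 > 0 → [-2.21875, -2.1875]

++--+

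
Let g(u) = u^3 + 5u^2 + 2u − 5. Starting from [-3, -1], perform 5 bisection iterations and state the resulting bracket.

u = -2 gives g = 3, positive; keep [-2, -1]
u = -1.5 gives g = -0.125, negative; keep [-2, -1.5]
u = -1.75 gives g = 1.453125, positive; keep [-1.75, -1.5]
u = -1.625 gives g = 0.6621, positive; keep [-1.625, -1.5]
u = -1.5625 gives g = 0.2673, positive; keep [-1.5625, -1.5]

[-1.5625, -1.5]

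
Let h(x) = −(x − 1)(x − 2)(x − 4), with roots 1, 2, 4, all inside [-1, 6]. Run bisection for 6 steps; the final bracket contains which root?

4

midpoint 2.5: h = 1.125 > 0 → [2.5, 6]
midpoint 4.25: h = -1.828125 < 0 → [2.5, 4.25]
midpoint 3.375: h = 2.041016 > 0 → [3.375, 4.25]
midpoint 3.8125: h = 0.9558 > 0 → [3.8125, 4.25]
midpoint 4.03125: h = -0.1924 < 0 → [3.8125, 4.03125]
midpoint 3.921875: h = 0.4387 > 0 → [3.921875, 4.03125]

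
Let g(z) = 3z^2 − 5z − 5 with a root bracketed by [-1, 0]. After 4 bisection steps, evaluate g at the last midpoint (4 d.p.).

-0.1445

midpoint -0.5: g = -1.75 < 0 → [-1, -0.5]
midpoint -0.75: g = 0.4375 > 0 → [-0.75, -0.5]
midpoint -0.625: g = -0.703125 < 0 → [-0.75, -0.625]
midpoint -0.6875: g = -0.1445 < 0 → [-0.75, -0.6875]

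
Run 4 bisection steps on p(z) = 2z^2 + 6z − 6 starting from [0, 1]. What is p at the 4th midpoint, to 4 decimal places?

0.1953

m = 0.5, p(m) = -2.5 (−); new bracket [0.5, 1]
m = 0.75, p(m) = -0.375 (−); new bracket [0.75, 1]
m = 0.875, p(m) = 0.78125 (+); new bracket [0.75, 0.875]
m = 0.8125, p(m) = 0.1953 (+); new bracket [0.75, 0.8125]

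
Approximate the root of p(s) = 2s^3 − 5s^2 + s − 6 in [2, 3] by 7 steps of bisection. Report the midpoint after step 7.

2.7265625

midpoint 2.5: p = -3.5 < 0 → [2.5, 3]
midpoint 2.75: p = 0.53125 > 0 → [2.5, 2.75]
midpoint 2.625: p = -1.652344 < 0 → [2.625, 2.75]
midpoint 2.6875: p = -0.604 < 0 → [2.6875, 2.75]
midpoint 2.71875: p = -0.0474 < 0 → [2.71875, 2.75]
midpoint 2.734375: p = 0.2391 > 0 → [2.71875, 2.734375]
midpoint 2.7265625: p = 0.0952 > 0 → [2.71875, 2.7265625]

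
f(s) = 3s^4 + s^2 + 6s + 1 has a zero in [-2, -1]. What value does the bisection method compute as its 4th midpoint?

f(-1.5) = 9.4375 > 0, so the root lies in [-1.5, -1]
f(-1.25) = 2.386719 > 0, so the root lies in [-1.25, -1]
f(-1.125) = 0.321045 > 0, so the root lies in [-1.125, -1]
f(-1.0625) = -0.4228 < 0, so the root lies in [-1.125, -1.0625]

-1.0625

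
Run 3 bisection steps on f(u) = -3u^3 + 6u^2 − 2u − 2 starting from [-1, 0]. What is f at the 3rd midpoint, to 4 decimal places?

-0.2480

m = -0.5, f(m) = 0.875 (+); new bracket [-0.5, 0]
m = -0.25, f(m) = -1.078125 (−); new bracket [-0.5, -0.25]
m = -0.375, f(m) = -0.248047 (−); new bracket [-0.5, -0.375]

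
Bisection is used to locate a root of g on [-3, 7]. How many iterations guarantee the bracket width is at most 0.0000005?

Width after n steps is 10/2^n. Need 2^n ≥ 10/0.0000005 = 20000000.
2^24 = 16777216 < 20000000 ≤ 2^25 = 33554432, so n = 25.

25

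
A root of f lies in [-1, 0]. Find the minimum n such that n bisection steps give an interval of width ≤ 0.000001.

Width after n steps is 1/2^n. Need 2^n ≥ 1/0.000001 = 1000000.
2^19 = 524288 < 1000000 ≤ 2^20 = 1048576, so n = 20.

20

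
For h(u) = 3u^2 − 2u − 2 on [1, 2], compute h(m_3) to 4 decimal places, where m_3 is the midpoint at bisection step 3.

u = 1.5 gives h = 1.75, positive; keep [1, 1.5]
u = 1.25 gives h = 0.1875, positive; keep [1, 1.25]
u = 1.125 gives h = -0.453125, negative; keep [1.125, 1.25]

-0.4531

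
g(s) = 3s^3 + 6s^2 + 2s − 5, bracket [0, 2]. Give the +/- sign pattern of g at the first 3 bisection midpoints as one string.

g(1) = 6 > 0, so the root lies in [0, 1]
g(0.5) = -2.125 < 0, so the root lies in [0.5, 1]
g(0.75) = 1.140625 > 0, so the root lies in [0.5, 0.75]

+-+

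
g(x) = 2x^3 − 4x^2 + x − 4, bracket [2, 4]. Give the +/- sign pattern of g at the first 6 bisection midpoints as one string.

+++--+

x = 3 gives g = 17, positive; keep [2, 3]
x = 2.5 gives g = 4.75, positive; keep [2, 2.5]
x = 2.25 gives g = 0.78125, positive; keep [2, 2.25]
x = 2.125 gives g = -0.7461, negative; keep [2.125, 2.25]
x = 2.1875 gives g = -0.0181, negative; keep [2.1875, 2.25]
x = 2.21875 gives g = 0.3725, positive; keep [2.1875, 2.21875]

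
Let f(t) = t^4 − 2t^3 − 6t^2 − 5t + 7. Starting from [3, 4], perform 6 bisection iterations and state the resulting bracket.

[3.796875, 3.8125]

m = 3.5, f(m) = -19.6875 (−); new bracket [3.5, 4]
m = 3.75, f(m) = -3.839844 (−); new bracket [3.75, 4]
m = 3.875, f(m) = 6.62915 (+); new bracket [3.75, 3.875]
m = 3.8125, f(m) = 1.1668 (+); new bracket [3.75, 3.8125]
m = 3.78125, f(m) = -1.3923 (−); new bracket [3.78125, 3.8125]
m = 3.796875, f(m) = -0.1269 (−); new bracket [3.796875, 3.8125]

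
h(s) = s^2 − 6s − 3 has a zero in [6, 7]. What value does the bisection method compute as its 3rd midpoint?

midpoint 6.5: h = 0.25 > 0 → [6, 6.5]
midpoint 6.25: h = -1.4375 < 0 → [6.25, 6.5]
midpoint 6.375: h = -0.609375 < 0 → [6.375, 6.5]

6.375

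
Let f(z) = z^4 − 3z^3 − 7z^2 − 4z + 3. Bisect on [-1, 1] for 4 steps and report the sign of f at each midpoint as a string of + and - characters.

+-++

m = 0, f(m) = 3 (+); new bracket [0, 1]
m = 0.5, f(m) = -1.0625 (−); new bracket [0, 0.5]
m = 0.25, f(m) = 1.519531 (+); new bracket [0.25, 0.5]
m = 0.375, f(m) = 0.3772 (+); new bracket [0.375, 0.5]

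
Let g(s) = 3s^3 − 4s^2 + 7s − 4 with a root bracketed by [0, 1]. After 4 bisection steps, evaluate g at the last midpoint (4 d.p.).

-0.1033

m = 0.5, g(m) = -1.125 (−); new bracket [0.5, 1]
m = 0.75, g(m) = 0.265625 (+); new bracket [0.5, 0.75]
m = 0.625, g(m) = -0.455078 (−); new bracket [0.625, 0.75]
m = 0.6875, g(m) = -0.1033 (−); new bracket [0.6875, 0.75]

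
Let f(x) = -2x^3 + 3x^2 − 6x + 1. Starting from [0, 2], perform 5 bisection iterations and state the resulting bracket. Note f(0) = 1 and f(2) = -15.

[0.125, 0.1875]

x = 1 gives f = -4, negative; keep [0, 1]
x = 0.5 gives f = -1.5, negative; keep [0, 0.5]
x = 0.25 gives f = -0.34375, negative; keep [0, 0.25]
x = 0.125 gives f = 0.293, positive; keep [0.125, 0.25]
x = 0.1875 gives f = -0.0327, negative; keep [0.125, 0.1875]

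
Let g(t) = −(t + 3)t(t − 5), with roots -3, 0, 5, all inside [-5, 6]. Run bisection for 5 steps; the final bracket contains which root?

midpoint 0.5: g = 7.875 > 0 → [0.5, 6]
midpoint 3.25: g = 35.546875 > 0 → [3.25, 6]
midpoint 4.625: g = 13.224609 > 0 → [4.625, 6]
midpoint 5.3125: g = -13.8 < 0 → [4.625, 5.3125]
midpoint 4.96875: g = 1.2373 > 0 → [4.96875, 5.3125]

5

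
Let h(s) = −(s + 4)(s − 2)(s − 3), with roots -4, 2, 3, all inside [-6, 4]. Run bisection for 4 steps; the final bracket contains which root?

s = -1 gives h = -36, negative; keep [-6, -1]
s = -3.5 gives h = -17.875, negative; keep [-6, -3.5]
s = -4.75 gives h = 39.234375, positive; keep [-4.75, -3.5]
s = -4.125 gives h = 5.4551, positive; keep [-4.125, -3.5]

-4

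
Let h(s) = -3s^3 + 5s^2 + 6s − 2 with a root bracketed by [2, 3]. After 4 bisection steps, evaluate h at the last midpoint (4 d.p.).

s = 2.5 gives h = -2.625, negative; keep [2, 2.5]
s = 2.25 gives h = 2.640625, positive; keep [2.25, 2.5]
s = 2.375 gives h = 0.263672, positive; keep [2.375, 2.5]
s = 2.4375 gives h = -1.1145, negative; keep [2.375, 2.4375]

-1.1145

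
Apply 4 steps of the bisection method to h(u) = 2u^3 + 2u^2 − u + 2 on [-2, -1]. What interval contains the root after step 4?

[-1.6875, -1.625]

m = -1.5, h(m) = 1.25 (+); new bracket [-2, -1.5]
m = -1.75, h(m) = -0.84375 (−); new bracket [-1.75, -1.5]
m = -1.625, h(m) = 0.324219 (+); new bracket [-1.75, -1.625]
m = -1.6875, h(m) = -0.228 (−); new bracket [-1.6875, -1.625]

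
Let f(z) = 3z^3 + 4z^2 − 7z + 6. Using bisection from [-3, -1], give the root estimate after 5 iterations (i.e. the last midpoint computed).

f(-2) = 12 > 0, so the root lies in [-3, -2]
f(-2.5) = 1.625 > 0, so the root lies in [-3, -2.5]
f(-2.75) = -6.890625 < 0, so the root lies in [-2.75, -2.5]
f(-2.625) = -2.3262 < 0, so the root lies in [-2.625, -2.5]
f(-2.5625) = -0.2761 < 0, so the root lies in [-2.5625, -2.5]

-2.5625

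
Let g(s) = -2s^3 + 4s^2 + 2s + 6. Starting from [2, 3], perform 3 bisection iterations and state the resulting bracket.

[2.75, 2.875]

g(2.5) = 4.75 > 0, so the root lies in [2.5, 3]
g(2.75) = 0.15625 > 0, so the root lies in [2.75, 3]
g(2.875) = -2.714844 < 0, so the root lies in [2.75, 2.875]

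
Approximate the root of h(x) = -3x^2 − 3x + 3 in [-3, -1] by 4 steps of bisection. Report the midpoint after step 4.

midpoint -2: h = -3 < 0 → [-2, -1]
midpoint -1.5: h = 0.75 > 0 → [-2, -1.5]
midpoint -1.75: h = -0.9375 < 0 → [-1.75, -1.5]
midpoint -1.625: h = -0.0469 < 0 → [-1.625, -1.5]

-1.625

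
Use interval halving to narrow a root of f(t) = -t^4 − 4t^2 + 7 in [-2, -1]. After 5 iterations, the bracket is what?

[-1.15625, -1.125]

t = -1.5 gives f = -7.0625, negative; keep [-1.5, -1]
t = -1.25 gives f = -1.691406, negative; keep [-1.25, -1]
t = -1.125 gives f = 0.335693, positive; keep [-1.25, -1.125]
t = -1.1875 gives f = -0.6292, negative; keep [-1.1875, -1.125]
t = -1.15625 gives f = -0.135, negative; keep [-1.15625, -1.125]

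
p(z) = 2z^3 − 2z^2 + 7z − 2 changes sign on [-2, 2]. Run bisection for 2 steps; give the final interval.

[0, 1]

p(0) = -2 < 0, so the root lies in [0, 2]
p(1) = 5 > 0, so the root lies in [0, 1]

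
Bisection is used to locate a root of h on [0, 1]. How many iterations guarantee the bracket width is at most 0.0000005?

21

Width after n steps is 1/2^n. Need 2^n ≥ 1/0.0000005 = 2000000.
2^20 = 1048576 < 2000000 ≤ 2^21 = 2097152, so n = 21.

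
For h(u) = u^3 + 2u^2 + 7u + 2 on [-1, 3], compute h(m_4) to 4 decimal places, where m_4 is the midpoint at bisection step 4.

0.3594

m = 1, h(m) = 12 (+); new bracket [-1, 1]
m = 0, h(m) = 2 (+); new bracket [-1, 0]
m = -0.5, h(m) = -1.125 (−); new bracket [-0.5, 0]
m = -0.25, h(m) = 0.3594 (+); new bracket [-0.5, -0.25]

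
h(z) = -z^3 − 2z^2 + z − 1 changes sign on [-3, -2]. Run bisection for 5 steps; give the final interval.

z = -2.5 gives h = -0.375, negative; keep [-3, -2.5]
z = -2.75 gives h = 1.921875, positive; keep [-2.75, -2.5]
z = -2.625 gives h = 0.681641, positive; keep [-2.625, -2.5]
z = -2.5625 gives h = 0.1311, positive; keep [-2.5625, -2.5]
z = -2.53125 gives h = -0.1274, negative; keep [-2.5625, -2.53125]

[-2.5625, -2.53125]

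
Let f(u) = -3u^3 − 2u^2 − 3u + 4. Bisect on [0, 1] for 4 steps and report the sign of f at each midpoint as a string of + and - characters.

u = 0.5 gives f = 1.625, positive; keep [0.5, 1]
u = 0.75 gives f = -0.640625, negative; keep [0.5, 0.75]
u = 0.625 gives f = 0.611328, positive; keep [0.625, 0.75]
u = 0.6875 gives f = 0.0173, positive; keep [0.6875, 0.75]

+-++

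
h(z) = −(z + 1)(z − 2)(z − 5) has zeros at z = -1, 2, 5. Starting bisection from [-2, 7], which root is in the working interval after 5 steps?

5

z = 2.5 gives h = 4.375, positive; keep [2.5, 7]
z = 4.75 gives h = 3.953125, positive; keep [4.75, 7]
z = 5.875 gives h = -23.310547, negative; keep [4.75, 5.875]
z = 5.3125 gives h = -6.5344, negative; keep [4.75, 5.3125]
z = 5.03125 gives h = -0.5713, negative; keep [4.75, 5.03125]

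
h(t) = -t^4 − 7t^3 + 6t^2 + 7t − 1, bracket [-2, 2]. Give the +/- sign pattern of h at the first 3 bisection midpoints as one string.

-+-

t = 0 gives h = -1, negative; keep [-2, 0]
t = -1 gives h = 4, positive; keep [-1, 0]
t = -0.5 gives h = -2.1875, negative; keep [-1, -0.5]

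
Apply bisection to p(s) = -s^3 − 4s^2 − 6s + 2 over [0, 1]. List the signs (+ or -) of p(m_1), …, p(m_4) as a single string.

-+--

p(0.5) = -2.125 < 0, so the root lies in [0, 0.5]
p(0.25) = 0.234375 > 0, so the root lies in [0.25, 0.5]
p(0.375) = -0.865234 < 0, so the root lies in [0.25, 0.375]
p(0.3125) = -0.2961 < 0, so the root lies in [0.25, 0.3125]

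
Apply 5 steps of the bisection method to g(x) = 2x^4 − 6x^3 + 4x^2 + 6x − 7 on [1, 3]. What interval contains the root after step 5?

[1.25, 1.3125]

m = 2, g(m) = 5 (+); new bracket [1, 2]
m = 1.5, g(m) = 0.875 (+); new bracket [1, 1.5]
m = 1.25, g(m) = -0.085938 (−); new bracket [1.25, 1.5]
m = 1.375, g(m) = 0.3638 (+); new bracket [1.25, 1.375]
m = 1.3125, g(m) = 0.1348 (+); new bracket [1.25, 1.3125]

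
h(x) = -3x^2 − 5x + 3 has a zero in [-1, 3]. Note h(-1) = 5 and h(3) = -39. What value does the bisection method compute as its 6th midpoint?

0.4375

h(1) = -5 < 0, so the root lies in [-1, 1]
h(0) = 3 > 0, so the root lies in [0, 1]
h(0.5) = -0.25 < 0, so the root lies in [0, 0.5]
h(0.25) = 1.5625 > 0, so the root lies in [0.25, 0.5]
h(0.375) = 0.7031 > 0, so the root lies in [0.375, 0.5]
h(0.4375) = 0.2383 > 0, so the root lies in [0.4375, 0.5]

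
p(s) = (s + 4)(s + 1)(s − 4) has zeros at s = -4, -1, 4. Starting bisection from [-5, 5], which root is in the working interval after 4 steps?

4

s = 0 gives p = -16, negative; keep [0, 5]
s = 2.5 gives p = -34.125, negative; keep [2.5, 5]
s = 3.75 gives p = -9.203125, negative; keep [3.75, 5]
s = 4.375 gives p = 16.8809, positive; keep [3.75, 4.375]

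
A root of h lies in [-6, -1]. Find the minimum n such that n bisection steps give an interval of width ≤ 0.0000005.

Width after n steps is 5/2^n. Need 2^n ≥ 5/0.0000005 = 10000000.
2^23 = 8388608 < 10000000 ≤ 2^24 = 16777216, so n = 24.

24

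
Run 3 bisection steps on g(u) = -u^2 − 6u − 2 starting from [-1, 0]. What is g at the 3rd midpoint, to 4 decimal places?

0.1094

u = -0.5 gives g = 0.75, positive; keep [-0.5, 0]
u = -0.25 gives g = -0.5625, negative; keep [-0.5, -0.25]
u = -0.375 gives g = 0.109375, positive; keep [-0.375, -0.25]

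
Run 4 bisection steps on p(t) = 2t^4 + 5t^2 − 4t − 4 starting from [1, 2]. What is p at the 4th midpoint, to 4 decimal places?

-0.0566

p(1.5) = 11.375 > 0, so the root lies in [1, 1.5]
p(1.25) = 3.695312 > 0, so the root lies in [1, 1.25]
p(1.125) = 1.031738 > 0, so the root lies in [1, 1.125]
p(1.0625) = -0.0566 < 0, so the root lies in [1.0625, 1.125]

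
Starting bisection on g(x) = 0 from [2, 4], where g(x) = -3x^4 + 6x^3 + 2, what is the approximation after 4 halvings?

x = 3 gives g = -79, negative; keep [2, 3]
x = 2.5 gives g = -21.4375, negative; keep [2, 2.5]
x = 2.25 gives g = -6.542969, negative; keep [2, 2.25]
x = 2.125 gives g = -1.5984, negative; keep [2, 2.125]

2.125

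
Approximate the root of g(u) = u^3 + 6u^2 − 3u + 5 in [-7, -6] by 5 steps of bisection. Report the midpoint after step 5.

-6.59375

g(-6.5) = 3.375 > 0, so the root lies in [-7, -6.5]
g(-6.75) = -8.921875 < 0, so the root lies in [-6.75, -6.5]
g(-6.625) = -2.556641 < 0, so the root lies in [-6.625, -6.5]
g(-6.5625) = 0.4626 > 0, so the root lies in [-6.625, -6.5625]
g(-6.59375) = -1.0335 < 0, so the root lies in [-6.59375, -6.5625]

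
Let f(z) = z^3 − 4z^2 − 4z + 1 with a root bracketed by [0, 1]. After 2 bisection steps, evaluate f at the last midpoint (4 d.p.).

-0.2344

z = 0.5 gives f = -1.875, negative; keep [0, 0.5]
z = 0.25 gives f = -0.234375, negative; keep [0, 0.25]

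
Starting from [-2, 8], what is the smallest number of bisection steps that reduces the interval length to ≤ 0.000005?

Width after n steps is 10/2^n. Need 2^n ≥ 10/0.000005 = 2000000.
2^20 = 1048576 < 2000000 ≤ 2^21 = 2097152, so n = 21.

21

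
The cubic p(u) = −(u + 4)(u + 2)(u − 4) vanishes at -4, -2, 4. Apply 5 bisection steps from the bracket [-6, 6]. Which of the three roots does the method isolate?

4

midpoint 0: p = 32 > 0 → [0, 6]
midpoint 3: p = 35 > 0 → [3, 6]
midpoint 4.5: p = -27.625 < 0 → [3, 4.5]
midpoint 3.75: p = 11.1406 > 0 → [3.75, 4.5]
midpoint 4.125: p = -6.2207 < 0 → [3.75, 4.125]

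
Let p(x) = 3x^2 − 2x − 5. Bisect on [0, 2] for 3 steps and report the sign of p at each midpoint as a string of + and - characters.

--+

p(1) = -4 < 0, so the root lies in [1, 2]
p(1.5) = -1.25 < 0, so the root lies in [1.5, 2]
p(1.75) = 0.6875 > 0, so the root lies in [1.5, 1.75]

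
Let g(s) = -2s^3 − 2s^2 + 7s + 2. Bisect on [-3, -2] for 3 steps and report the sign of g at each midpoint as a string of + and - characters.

+-+

g(-2.5) = 3.25 > 0, so the root lies in [-2.5, -2]
g(-2.25) = -1.09375 < 0, so the root lies in [-2.5, -2.25]
g(-2.375) = 0.886719 > 0, so the root lies in [-2.375, -2.25]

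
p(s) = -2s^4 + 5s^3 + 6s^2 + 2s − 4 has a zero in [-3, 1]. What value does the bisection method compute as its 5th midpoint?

0.625

p(-1) = -7 < 0, so the root lies in [-1, 1]
p(0) = -4 < 0, so the root lies in [0, 1]
p(0.5) = -1 < 0, so the root lies in [0.5, 1]
p(0.75) = 2.3516 > 0, so the root lies in [0.5, 0.75]
p(0.625) = 0.5093 > 0, so the root lies in [0.5, 0.625]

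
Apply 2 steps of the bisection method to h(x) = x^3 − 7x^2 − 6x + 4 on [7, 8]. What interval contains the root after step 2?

[7.5, 7.75]

m = 7.5, h(m) = -12.875 (−); new bracket [7.5, 8]
m = 7.75, h(m) = 2.546875 (+); new bracket [7.5, 7.75]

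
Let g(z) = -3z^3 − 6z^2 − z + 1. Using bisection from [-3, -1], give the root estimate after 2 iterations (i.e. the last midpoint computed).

midpoint -2: g = 3 > 0 → [-2, -1]
midpoint -1.5: g = -0.875 < 0 → [-2, -1.5]

-1.5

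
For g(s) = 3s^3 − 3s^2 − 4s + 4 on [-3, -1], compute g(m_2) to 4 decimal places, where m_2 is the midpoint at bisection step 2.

-6.8750

s = -2 gives g = -24, negative; keep [-2, -1]
s = -1.5 gives g = -6.875, negative; keep [-1.5, -1]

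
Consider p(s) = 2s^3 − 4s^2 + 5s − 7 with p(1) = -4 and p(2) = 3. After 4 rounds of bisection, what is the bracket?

m = 1.5, p(m) = -1.75 (−); new bracket [1.5, 2]
m = 1.75, p(m) = 0.21875 (+); new bracket [1.5, 1.75]
m = 1.625, p(m) = -0.855469 (−); new bracket [1.625, 1.75]
m = 1.6875, p(m) = -0.3423 (−); new bracket [1.6875, 1.75]

[1.6875, 1.75]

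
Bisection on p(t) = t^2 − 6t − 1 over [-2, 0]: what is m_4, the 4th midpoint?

t = -1 gives p = 6, positive; keep [-1, 0]
t = -0.5 gives p = 2.25, positive; keep [-0.5, 0]
t = -0.25 gives p = 0.5625, positive; keep [-0.25, 0]
t = -0.125 gives p = -0.2344, negative; keep [-0.25, -0.125]

-0.125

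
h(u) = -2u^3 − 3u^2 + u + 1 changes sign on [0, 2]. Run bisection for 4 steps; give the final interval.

midpoint 1: h = -3 < 0 → [0, 1]
midpoint 0.5: h = 0.5 > 0 → [0.5, 1]
midpoint 0.75: h = -0.78125 < 0 → [0.5, 0.75]
midpoint 0.625: h = -0.0352 < 0 → [0.5, 0.625]

[0.5, 0.625]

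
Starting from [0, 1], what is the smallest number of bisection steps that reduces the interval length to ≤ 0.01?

Width after n steps is 1/2^n. Need 2^n ≥ 1/0.01 = 100.
2^6 = 64 < 100 ≤ 2^7 = 128, so n = 7.

7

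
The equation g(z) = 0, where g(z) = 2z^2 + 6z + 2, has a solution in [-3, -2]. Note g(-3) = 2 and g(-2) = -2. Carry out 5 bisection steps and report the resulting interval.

[-2.625, -2.59375]

m = -2.5, g(m) = -0.5 (−); new bracket [-3, -2.5]
m = -2.75, g(m) = 0.625 (+); new bracket [-2.75, -2.5]
m = -2.625, g(m) = 0.03125 (+); new bracket [-2.625, -2.5]
m = -2.5625, g(m) = -0.2422 (−); new bracket [-2.625, -2.5625]
m = -2.59375, g(m) = -0.1074 (−); new bracket [-2.625, -2.59375]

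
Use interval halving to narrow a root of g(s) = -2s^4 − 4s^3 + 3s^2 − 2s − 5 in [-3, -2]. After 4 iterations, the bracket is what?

[-2.625, -2.5625]

s = -2.5 gives g = 3.125, positive; keep [-3, -2.5]
s = -2.75 gives g = -8.007812, negative; keep [-2.75, -2.5]
s = -2.625 gives g = -1.687988, negative; keep [-2.625, -2.5]
s = -2.5625 gives g = 0.8945, positive; keep [-2.625, -2.5625]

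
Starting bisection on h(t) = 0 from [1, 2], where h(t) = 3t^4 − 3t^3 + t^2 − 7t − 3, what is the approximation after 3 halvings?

m = 1.5, h(m) = -6.1875 (−); new bracket [1.5, 2]
m = 1.75, h(m) = -0.128906 (−); new bracket [1.75, 2]
m = 1.875, h(m) = 4.694092 (+); new bracket [1.75, 1.875]

1.875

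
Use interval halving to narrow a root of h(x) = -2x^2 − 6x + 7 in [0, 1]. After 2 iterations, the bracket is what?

[0.75, 1]

m = 0.5, h(m) = 3.5 (+); new bracket [0.5, 1]
m = 0.75, h(m) = 1.375 (+); new bracket [0.75, 1]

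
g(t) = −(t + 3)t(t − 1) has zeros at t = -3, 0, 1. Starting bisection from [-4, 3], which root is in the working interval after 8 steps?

-3

m = -0.5, g(m) = -1.875 (−); new bracket [-4, -0.5]
m = -2.25, g(m) = -5.484375 (−); new bracket [-4, -2.25]
m = -3.125, g(m) = 1.611328 (+); new bracket [-3.125, -2.25]
m = -2.6875, g(m) = -3.0969 (−); new bracket [-3.125, -2.6875]
m = -2.90625, g(m) = -1.0643 (−); new bracket [-3.125, -2.90625]
m = -3.015625, g(m) = 0.1892 (+); new bracket [-3.015625, -2.90625]
m = -2.9609375, g(m) = -0.4581 (−); new bracket [-3.015625, -2.9609375]
m = -2.98828125, g(m) = -0.1397 (−); new bracket [-3.015625, -2.98828125]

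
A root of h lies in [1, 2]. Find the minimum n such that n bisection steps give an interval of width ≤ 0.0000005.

Width after n steps is 1/2^n. Need 2^n ≥ 1/0.0000005 = 2000000.
2^20 = 1048576 < 2000000 ≤ 2^21 = 2097152, so n = 21.

21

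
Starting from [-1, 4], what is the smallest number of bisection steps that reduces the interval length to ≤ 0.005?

10

Width after n steps is 5/2^n. Need 2^n ≥ 5/0.005 = 1000.
2^9 = 512 < 1000 ≤ 2^10 = 1024, so n = 10.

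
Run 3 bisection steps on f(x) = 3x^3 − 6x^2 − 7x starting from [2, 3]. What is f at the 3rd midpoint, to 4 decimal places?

m = 2.5, f(m) = -8.125 (−); new bracket [2.5, 3]
m = 2.75, f(m) = -2.234375 (−); new bracket [2.75, 3]
m = 2.875, f(m) = 1.572266 (+); new bracket [2.75, 2.875]

1.5723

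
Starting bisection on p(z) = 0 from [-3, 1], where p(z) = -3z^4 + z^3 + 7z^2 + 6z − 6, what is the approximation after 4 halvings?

z = -1 gives p = -9, negative; keep [-1, 1]
z = 0 gives p = -6, negative; keep [0, 1]
z = 0.5 gives p = -1.3125, negative; keep [0.5, 1]
z = 0.75 gives p = 1.9102, positive; keep [0.5, 0.75]

0.75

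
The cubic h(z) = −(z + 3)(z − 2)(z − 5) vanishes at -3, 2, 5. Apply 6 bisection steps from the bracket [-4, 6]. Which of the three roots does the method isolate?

-3

z = 1 gives h = -16, negative; keep [-4, 1]
z = -1.5 gives h = -34.125, negative; keep [-4, -1.5]
z = -2.75 gives h = -9.203125, negative; keep [-4, -2.75]
z = -3.375 gives h = 16.8809, positive; keep [-3.375, -2.75]
z = -3.0625 gives h = 2.551, positive; keep [-3.0625, -2.75]
z = -2.90625 gives h = -3.6366, negative; keep [-3.0625, -2.90625]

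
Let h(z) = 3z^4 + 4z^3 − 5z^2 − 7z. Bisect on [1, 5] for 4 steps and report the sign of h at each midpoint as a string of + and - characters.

midpoint 3: h = 285 > 0 → [1, 3]
midpoint 2: h = 46 > 0 → [1, 2]
midpoint 1.5: h = 6.9375 > 0 → [1, 1.5]
midpoint 1.25: h = -1.4258 < 0 → [1.25, 1.5]

+++-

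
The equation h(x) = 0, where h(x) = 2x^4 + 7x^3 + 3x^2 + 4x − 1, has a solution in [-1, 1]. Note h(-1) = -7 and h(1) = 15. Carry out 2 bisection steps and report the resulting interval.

x = 0 gives h = -1, negative; keep [0, 1]
x = 0.5 gives h = 2.75, positive; keep [0, 0.5]

[0, 0.5]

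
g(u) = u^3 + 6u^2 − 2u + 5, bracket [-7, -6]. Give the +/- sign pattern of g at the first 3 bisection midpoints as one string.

-++

m = -6.5, g(m) = -3.125 (−); new bracket [-6.5, -6]
m = -6.25, g(m) = 7.734375 (+); new bracket [-6.5, -6.25]
m = -6.375, g(m) = 2.509766 (+); new bracket [-6.5, -6.375]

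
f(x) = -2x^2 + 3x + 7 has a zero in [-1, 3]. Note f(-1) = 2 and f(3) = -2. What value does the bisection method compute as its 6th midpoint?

x = 1 gives f = 8, positive; keep [1, 3]
x = 2 gives f = 5, positive; keep [2, 3]
x = 2.5 gives f = 2, positive; keep [2.5, 3]
x = 2.75 gives f = 0.125, positive; keep [2.75, 3]
x = 2.875 gives f = -0.9062, negative; keep [2.75, 2.875]
x = 2.8125 gives f = -0.3828, negative; keep [2.75, 2.8125]

2.8125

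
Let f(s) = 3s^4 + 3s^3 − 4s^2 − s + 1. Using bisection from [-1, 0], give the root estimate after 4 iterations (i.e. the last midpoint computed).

-0.5625

s = -0.5 gives f = 0.3125, positive; keep [-1, -0.5]
s = -0.75 gives f = -0.816406, negative; keep [-0.75, -0.5]
s = -0.625 gives f = -0.212158, negative; keep [-0.625, -0.5]
s = -0.5625 gives f = 0.0633, positive; keep [-0.625, -0.5625]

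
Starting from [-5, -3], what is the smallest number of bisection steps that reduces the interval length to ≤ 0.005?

9

Width after n steps is 2/2^n. Need 2^n ≥ 2/0.005 = 400.
2^8 = 256 < 400 ≤ 2^9 = 512, so n = 9.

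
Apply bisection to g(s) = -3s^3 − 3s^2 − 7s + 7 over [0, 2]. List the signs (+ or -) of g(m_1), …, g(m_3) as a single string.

midpoint 1: g = -6 < 0 → [0, 1]
midpoint 0.5: g = 2.375 > 0 → [0.5, 1]
midpoint 0.75: g = -1.203125 < 0 → [0.5, 0.75]

-+-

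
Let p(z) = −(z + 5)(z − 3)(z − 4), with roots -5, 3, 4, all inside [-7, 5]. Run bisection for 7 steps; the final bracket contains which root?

m = -1, p(m) = -80 (−); new bracket [-7, -1]
m = -4, p(m) = -56 (−); new bracket [-7, -4]
m = -5.5, p(m) = 40.375 (+); new bracket [-5.5, -4]
m = -4.75, p(m) = -16.9531 (−); new bracket [-5.5, -4.75]
m = -5.125, p(m) = 9.2676 (+); new bracket [-5.125, -4.75]
m = -4.9375, p(m) = -4.4338 (−); new bracket [-5.125, -4.9375]
m = -5.03125, p(m) = 2.2666 (+); new bracket [-5.03125, -4.9375]

-5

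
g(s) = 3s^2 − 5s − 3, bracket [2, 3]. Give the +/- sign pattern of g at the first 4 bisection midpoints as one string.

g(2.5) = 3.25 > 0, so the root lies in [2, 2.5]
g(2.25) = 0.9375 > 0, so the root lies in [2, 2.25]
g(2.125) = -0.078125 < 0, so the root lies in [2.125, 2.25]
g(2.1875) = 0.418 > 0, so the root lies in [2.125, 2.1875]

++-+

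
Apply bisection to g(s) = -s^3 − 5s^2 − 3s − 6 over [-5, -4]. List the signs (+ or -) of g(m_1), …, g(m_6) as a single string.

-+-+++

midpoint -4.5: g = -2.625 < 0 → [-5, -4.5]
midpoint -4.75: g = 2.609375 > 0 → [-4.75, -4.5]
midpoint -4.625: g = -0.146484 < 0 → [-4.75, -4.625]
midpoint -4.6875: g = 1.196 > 0 → [-4.6875, -4.625]
midpoint -4.65625: g = 0.516 > 0 → [-4.65625, -4.625]
midpoint -4.640625: g = 0.1826 > 0 → [-4.640625, -4.625]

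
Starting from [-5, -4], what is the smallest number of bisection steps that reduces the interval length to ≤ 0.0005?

11

Width after n steps is 1/2^n. Need 2^n ≥ 1/0.0005 = 2000.
2^10 = 1024 < 2000 ≤ 2^11 = 2048, so n = 11.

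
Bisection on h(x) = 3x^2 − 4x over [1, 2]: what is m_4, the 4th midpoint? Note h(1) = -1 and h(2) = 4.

1.3125

x = 1.5 gives h = 0.75, positive; keep [1, 1.5]
x = 1.25 gives h = -0.3125, negative; keep [1.25, 1.5]
x = 1.375 gives h = 0.171875, positive; keep [1.25, 1.375]
x = 1.3125 gives h = -0.082, negative; keep [1.3125, 1.375]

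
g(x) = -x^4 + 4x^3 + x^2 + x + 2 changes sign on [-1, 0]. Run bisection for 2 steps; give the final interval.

midpoint -0.5: g = 1.1875 > 0 → [-1, -0.5]
midpoint -0.75: g = -0.191406 < 0 → [-0.75, -0.5]

[-0.75, -0.5]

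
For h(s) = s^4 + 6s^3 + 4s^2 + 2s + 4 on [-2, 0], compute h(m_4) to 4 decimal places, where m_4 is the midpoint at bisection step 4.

-0.1287

midpoint -1: h = 1 > 0 → [-2, -1]
midpoint -1.5: h = -5.1875 < 0 → [-1.5, -1]
midpoint -1.25: h = -1.527344 < 0 → [-1.25, -1]
midpoint -1.125: h = -0.1287 < 0 → [-1.125, -1]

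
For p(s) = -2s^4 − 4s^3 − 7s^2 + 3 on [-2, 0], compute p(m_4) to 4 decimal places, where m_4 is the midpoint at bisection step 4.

-0.8521

m = -1, p(m) = -2 (−); new bracket [-1, 0]
m = -0.5, p(m) = 1.625 (+); new bracket [-1, -0.5]
m = -0.75, p(m) = 0.117188 (+); new bracket [-1, -0.75]
m = -0.875, p(m) = -0.8521 (−); new bracket [-0.875, -0.75]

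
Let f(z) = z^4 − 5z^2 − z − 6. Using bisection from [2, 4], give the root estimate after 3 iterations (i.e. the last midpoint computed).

2.75

m = 3, f(m) = 27 (+); new bracket [2, 3]
m = 2.5, f(m) = -0.6875 (−); new bracket [2.5, 3]
m = 2.75, f(m) = 10.628906 (+); new bracket [2.5, 2.75]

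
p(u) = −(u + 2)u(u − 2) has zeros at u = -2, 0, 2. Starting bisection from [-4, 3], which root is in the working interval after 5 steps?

midpoint -0.5: p = -1.875 < 0 → [-4, -0.5]
midpoint -2.25: p = 2.390625 > 0 → [-2.25, -0.5]
midpoint -1.375: p = -2.900391 < 0 → [-2.25, -1.375]
midpoint -1.8125: p = -1.2957 < 0 → [-2.25, -1.8125]
midpoint -2.03125: p = 0.2559 > 0 → [-2.03125, -1.8125]

-2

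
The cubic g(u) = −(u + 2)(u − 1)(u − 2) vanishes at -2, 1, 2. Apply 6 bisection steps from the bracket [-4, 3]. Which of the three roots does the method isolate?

-2

g(-0.5) = -5.625 < 0, so the root lies in [-4, -0.5]
g(-2.25) = 3.453125 > 0, so the root lies in [-2.25, -0.5]
g(-1.375) = -5.009766 < 0, so the root lies in [-2.25, -1.375]
g(-1.8125) = -2.0105 < 0, so the root lies in [-2.25, -1.8125]
g(-2.03125) = 0.3819 > 0, so the root lies in [-2.03125, -1.8125]
g(-1.921875) = -0.8953 < 0, so the root lies in [-2.03125, -1.921875]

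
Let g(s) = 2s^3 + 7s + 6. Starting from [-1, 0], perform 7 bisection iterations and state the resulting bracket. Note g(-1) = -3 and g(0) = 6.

[-0.7421875, -0.734375]

g(-0.5) = 2.25 > 0, so the root lies in [-1, -0.5]
g(-0.75) = -0.09375 < 0, so the root lies in [-0.75, -0.5]
g(-0.625) = 1.136719 > 0, so the root lies in [-0.75, -0.625]
g(-0.6875) = 0.5376 > 0, so the root lies in [-0.75, -0.6875]
g(-0.71875) = 0.2261 > 0, so the root lies in [-0.75, -0.71875]
g(-0.734375) = 0.0673 > 0, so the root lies in [-0.75, -0.734375]
g(-0.7421875) = -0.013 < 0, so the root lies in [-0.7421875, -0.734375]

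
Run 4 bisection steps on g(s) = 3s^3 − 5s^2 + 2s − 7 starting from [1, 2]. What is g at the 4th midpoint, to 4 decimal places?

-0.0750

midpoint 1.5: g = -5.125 < 0 → [1.5, 2]
midpoint 1.75: g = -2.734375 < 0 → [1.75, 2]
midpoint 1.875: g = -1.052734 < 0 → [1.875, 2]
midpoint 1.9375: g = -0.075 < 0 → [1.9375, 2]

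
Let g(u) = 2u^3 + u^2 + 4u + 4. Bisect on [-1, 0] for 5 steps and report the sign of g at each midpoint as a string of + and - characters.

++-++

m = -0.5, g(m) = 2 (+); new bracket [-1, -0.5]
m = -0.75, g(m) = 0.71875 (+); new bracket [-1, -0.75]
m = -0.875, g(m) = -0.074219 (−); new bracket [-0.875, -0.75]
m = -0.8125, g(m) = 0.3374 (+); new bracket [-0.875, -0.8125]
m = -0.84375, g(m) = 0.1356 (+); new bracket [-0.875, -0.84375]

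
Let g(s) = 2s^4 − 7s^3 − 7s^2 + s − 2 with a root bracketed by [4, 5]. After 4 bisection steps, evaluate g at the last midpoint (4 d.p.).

g(4.5) = 43 > 0, so the root lies in [4, 4.5]
g(4.25) = -9.039062 < 0, so the root lies in [4.25, 4.5]
g(4.375) = 14.936035 > 0, so the root lies in [4.25, 4.375]
g(4.3125) = 2.4578 > 0, so the root lies in [4.25, 4.3125]

2.4578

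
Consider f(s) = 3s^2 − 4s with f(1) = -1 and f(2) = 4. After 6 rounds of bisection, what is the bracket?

[1.328125, 1.34375]

m = 1.5, f(m) = 0.75 (+); new bracket [1, 1.5]
m = 1.25, f(m) = -0.3125 (−); new bracket [1.25, 1.5]
m = 1.375, f(m) = 0.171875 (+); new bracket [1.25, 1.375]
m = 1.3125, f(m) = -0.082 (−); new bracket [1.3125, 1.375]
m = 1.34375, f(m) = 0.042 (+); new bracket [1.3125, 1.34375]
m = 1.328125, f(m) = -0.0208 (−); new bracket [1.328125, 1.34375]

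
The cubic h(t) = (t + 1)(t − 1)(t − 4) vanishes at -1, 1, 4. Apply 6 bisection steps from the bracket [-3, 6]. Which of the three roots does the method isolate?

h(1.5) = -3.125 < 0, so the root lies in [1.5, 6]
h(3.75) = -3.265625 < 0, so the root lies in [3.75, 6]
h(4.875) = 19.919922 > 0, so the root lies in [3.75, 4.875]
h(4.3125) = 5.4993 > 0, so the root lies in [3.75, 4.3125]
h(4.03125) = 0.4766 > 0, so the root lies in [3.75, 4.03125]
h(3.890625) = -1.5462 < 0, so the root lies in [3.890625, 4.03125]

4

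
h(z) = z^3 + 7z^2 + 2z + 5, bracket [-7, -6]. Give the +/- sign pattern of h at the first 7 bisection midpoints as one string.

++-+---

z = -6.5 gives h = 13.125, positive; keep [-7, -6.5]
z = -6.75 gives h = 2.890625, positive; keep [-7, -6.75]
z = -6.875 gives h = -2.841797, negative; keep [-6.875, -6.75]
z = -6.8125 gives h = 0.0769, positive; keep [-6.875, -6.8125]
z = -6.84375 gives h = -1.3692, negative; keep [-6.84375, -6.8125]
z = -6.828125 gives h = -0.6429, negative; keep [-6.828125, -6.8125]
z = -6.8203125 gives h = -0.2822, negative; keep [-6.8203125, -6.8125]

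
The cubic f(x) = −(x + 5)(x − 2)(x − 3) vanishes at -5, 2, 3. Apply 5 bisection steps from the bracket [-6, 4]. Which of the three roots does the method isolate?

-5

m = -1, f(m) = -48 (−); new bracket [-6, -1]
m = -3.5, f(m) = -53.625 (−); new bracket [-6, -3.5]
m = -4.75, f(m) = -13.078125 (−); new bracket [-6, -4.75]
m = -5.375, f(m) = 23.1621 (+); new bracket [-5.375, -4.75]
m = -5.0625, f(m) = 3.5588 (+); new bracket [-5.0625, -4.75]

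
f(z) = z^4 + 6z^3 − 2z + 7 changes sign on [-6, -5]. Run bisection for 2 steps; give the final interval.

[-6, -5.75]

z = -5.5 gives f = -65.1875, negative; keep [-6, -5.5]
z = -5.75 gives f = -29.027344, negative; keep [-6, -5.75]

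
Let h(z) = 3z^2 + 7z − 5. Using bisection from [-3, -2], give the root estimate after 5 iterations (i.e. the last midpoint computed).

z = -2.5 gives h = -3.75, negative; keep [-3, -2.5]
z = -2.75 gives h = -1.5625, negative; keep [-3, -2.75]
z = -2.875 gives h = -0.328125, negative; keep [-3, -2.875]
z = -2.9375 gives h = 0.3242, positive; keep [-2.9375, -2.875]
z = -2.90625 gives h = -0.0049, negative; keep [-2.9375, -2.90625]

-2.90625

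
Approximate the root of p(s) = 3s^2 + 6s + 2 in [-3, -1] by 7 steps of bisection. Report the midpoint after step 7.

p(-2) = 2 > 0, so the root lies in [-2, -1]
p(-1.5) = -0.25 < 0, so the root lies in [-2, -1.5]
p(-1.75) = 0.6875 > 0, so the root lies in [-1.75, -1.5]
p(-1.625) = 0.1719 > 0, so the root lies in [-1.625, -1.5]
p(-1.5625) = -0.0508 < 0, so the root lies in [-1.625, -1.5625]
p(-1.59375) = 0.0576 > 0, so the root lies in [-1.59375, -1.5625]
p(-1.578125) = 0.0027 > 0, so the root lies in [-1.578125, -1.5625]

-1.578125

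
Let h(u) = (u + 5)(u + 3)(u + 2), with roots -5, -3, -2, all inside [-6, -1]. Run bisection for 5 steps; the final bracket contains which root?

-5

midpoint -3.5: h = 1.125 > 0 → [-6, -3.5]
midpoint -4.75: h = 1.203125 > 0 → [-6, -4.75]
midpoint -5.375: h = -3.005859 < 0 → [-5.375, -4.75]
midpoint -5.0625: h = -0.3948 < 0 → [-5.0625, -4.75]
midpoint -4.90625: h = 0.5194 > 0 → [-5.0625, -4.90625]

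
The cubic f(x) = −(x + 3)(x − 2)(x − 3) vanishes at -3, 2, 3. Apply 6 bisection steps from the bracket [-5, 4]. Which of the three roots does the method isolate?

f(-0.5) = -21.875 < 0, so the root lies in [-5, -0.5]
f(-2.75) = -6.828125 < 0, so the root lies in [-5, -2.75]
f(-3.875) = 35.341797 > 0, so the root lies in [-3.875, -2.75]
f(-3.3125) = 10.4797 > 0, so the root lies in [-3.3125, -2.75]
f(-3.03125) = 0.9483 > 0, so the root lies in [-3.03125, -2.75]
f(-2.890625) = -3.151 < 0, so the root lies in [-3.03125, -2.890625]

-3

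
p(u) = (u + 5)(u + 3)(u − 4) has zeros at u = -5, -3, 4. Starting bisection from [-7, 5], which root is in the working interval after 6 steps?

p(-1) = -40 < 0, so the root lies in [-1, 5]
p(2) = -70 < 0, so the root lies in [2, 5]
p(3.5) = -27.625 < 0, so the root lies in [3.5, 5]
p(4.25) = 16.7656 > 0, so the root lies in [3.5, 4.25]
p(3.875) = -7.627 < 0, so the root lies in [3.875, 4.25]
p(4.0625) = 4.0002 > 0, so the root lies in [3.875, 4.0625]

4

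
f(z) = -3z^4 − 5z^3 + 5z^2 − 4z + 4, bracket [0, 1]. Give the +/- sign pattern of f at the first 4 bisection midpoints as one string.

midpoint 0.5: f = 2.4375 > 0 → [0.5, 1]
midpoint 0.75: f = 0.753906 > 0 → [0.75, 1]
midpoint 0.875: f = -0.780029 < 0 → [0.75, 0.875]
midpoint 0.8125: f = 0.0615 > 0 → [0.8125, 0.875]

++-+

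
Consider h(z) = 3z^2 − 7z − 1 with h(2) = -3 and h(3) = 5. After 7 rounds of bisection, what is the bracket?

m = 2.5, h(m) = 0.25 (+); new bracket [2, 2.5]
m = 2.25, h(m) = -1.5625 (−); new bracket [2.25, 2.5]
m = 2.375, h(m) = -0.703125 (−); new bracket [2.375, 2.5]
m = 2.4375, h(m) = -0.2383 (−); new bracket [2.4375, 2.5]
m = 2.46875, h(m) = 0.0029 (+); new bracket [2.4375, 2.46875]
m = 2.453125, h(m) = -0.1184 (−); new bracket [2.453125, 2.46875]
m = 2.4609375, h(m) = -0.0579 (−); new bracket [2.4609375, 2.46875]

[2.4609375, 2.46875]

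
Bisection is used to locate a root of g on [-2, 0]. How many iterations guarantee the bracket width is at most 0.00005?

16

Width after n steps is 2/2^n. Need 2^n ≥ 2/0.00005 = 40000.
2^15 = 32768 < 40000 ≤ 2^16 = 65536, so n = 16.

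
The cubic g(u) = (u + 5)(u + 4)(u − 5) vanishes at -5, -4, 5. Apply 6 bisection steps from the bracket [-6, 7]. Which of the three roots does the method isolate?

u = 0.5 gives g = -111.375, negative; keep [0.5, 7]
u = 3.75 gives g = -84.765625, negative; keep [3.75, 7]
u = 5.375 gives g = 36.474609, positive; keep [3.75, 5.375]
u = 4.5625 gives g = -35.822, negative; keep [4.5625, 5.375]
u = 4.96875 gives g = -2.794, negative; keep [4.96875, 5.375]
u = 5.171875 gives g = 16.0351, positive; keep [4.96875, 5.171875]

5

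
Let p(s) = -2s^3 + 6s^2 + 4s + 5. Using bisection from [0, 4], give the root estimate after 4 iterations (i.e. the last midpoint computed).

s = 2 gives p = 21, positive; keep [2, 4]
s = 3 gives p = 17, positive; keep [3, 4]
s = 3.5 gives p = 6.75, positive; keep [3.5, 4]
s = 3.75 gives p = -1.0938, negative; keep [3.5, 3.75]

3.75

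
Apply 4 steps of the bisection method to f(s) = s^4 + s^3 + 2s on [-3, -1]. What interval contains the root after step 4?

[-1.75, -1.625]

s = -2 gives f = 4, positive; keep [-2, -1]
s = -1.5 gives f = -1.3125, negative; keep [-2, -1.5]
s = -1.75 gives f = 0.519531, positive; keep [-1.75, -1.5]
s = -1.625 gives f = -0.5681, negative; keep [-1.75, -1.625]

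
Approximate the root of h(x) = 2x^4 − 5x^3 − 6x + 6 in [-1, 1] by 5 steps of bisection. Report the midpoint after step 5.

0.8125

midpoint 0: h = 6 > 0 → [0, 1]
midpoint 0.5: h = 2.5 > 0 → [0.5, 1]
midpoint 0.75: h = 0.023438 > 0 → [0.75, 1]
midpoint 0.875: h = -1.4272 < 0 → [0.75, 0.875]
midpoint 0.8125: h = -0.6853 < 0 → [0.75, 0.8125]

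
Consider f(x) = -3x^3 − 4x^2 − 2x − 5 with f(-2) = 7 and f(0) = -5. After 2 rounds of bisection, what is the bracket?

[-2, -1.5]

midpoint -1: f = -4 < 0 → [-2, -1]
midpoint -1.5: f = -0.875 < 0 → [-2, -1.5]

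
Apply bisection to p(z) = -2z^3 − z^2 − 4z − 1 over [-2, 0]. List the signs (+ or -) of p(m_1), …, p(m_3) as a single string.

++-

midpoint -1: p = 4 > 0 → [-1, 0]
midpoint -0.5: p = 1 > 0 → [-0.5, 0]
midpoint -0.25: p = -0.03125 < 0 → [-0.5, -0.25]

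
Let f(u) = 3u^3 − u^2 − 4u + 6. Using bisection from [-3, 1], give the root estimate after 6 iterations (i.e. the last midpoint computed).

f(-1) = 6 > 0, so the root lies in [-3, -1]
f(-2) = -14 < 0, so the root lies in [-2, -1]
f(-1.5) = -0.375 < 0, so the root lies in [-1.5, -1]
f(-1.25) = 3.5781 > 0, so the root lies in [-1.5, -1.25]
f(-1.375) = 1.8105 > 0, so the root lies in [-1.5, -1.375]
f(-1.4375) = 0.7722 > 0, so the root lies in [-1.5, -1.4375]

-1.4375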